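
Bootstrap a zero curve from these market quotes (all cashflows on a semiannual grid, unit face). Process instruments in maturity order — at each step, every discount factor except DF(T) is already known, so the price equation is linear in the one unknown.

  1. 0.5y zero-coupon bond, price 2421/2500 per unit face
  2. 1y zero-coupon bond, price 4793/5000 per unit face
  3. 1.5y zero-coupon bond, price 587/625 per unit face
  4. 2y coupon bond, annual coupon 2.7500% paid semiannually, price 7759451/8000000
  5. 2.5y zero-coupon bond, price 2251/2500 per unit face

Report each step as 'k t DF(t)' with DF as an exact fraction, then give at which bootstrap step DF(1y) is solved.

step 1 [0.5y] zero: DF = P = 2421/2500 ≈ 0.968400
step 2 [1y] zero: DF = P = 4793/5000 ≈ 0.958600
step 3 [1.5y] zero: DF = P = 587/625 ≈ 0.939200
step 4 [2y] bond c/2=11/800: DF=(7759451/8000000 − 11/800·(0.968400+0.958600+0.939200))/(1+11/800) = 9179/10000 ≈ 0.917900
step 5 [2.5y] zero: DF = P = 2251/2500 ≈ 0.900400

1 1/2 2421/2500
2 1 4793/5000
3 3/2 587/625
4 2 9179/10000
5 5/2 2251/2500
DF(1y) is solved at step 2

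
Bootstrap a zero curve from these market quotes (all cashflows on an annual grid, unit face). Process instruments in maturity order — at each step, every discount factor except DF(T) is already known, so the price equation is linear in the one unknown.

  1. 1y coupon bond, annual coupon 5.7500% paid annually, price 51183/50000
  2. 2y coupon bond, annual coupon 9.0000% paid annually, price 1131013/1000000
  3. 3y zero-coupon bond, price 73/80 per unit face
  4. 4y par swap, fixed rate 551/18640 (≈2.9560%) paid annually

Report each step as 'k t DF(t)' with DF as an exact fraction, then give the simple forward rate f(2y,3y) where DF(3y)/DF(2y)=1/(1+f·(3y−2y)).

1 1 121/125
2 2 9577/10000
3 3 73/80
4 4 4449/5000
f(2y,3y) = ((9577/10000)/(73/80) − 1)/(1) = 452/9125 ≈ 4.9534%

step 1 [1y] bond c/1=23/400: DF=(51183/50000 − 23/400·(0))/(1+23/400) = 121/125 ≈ 0.968000
step 2 [2y] bond c/1=9/100: DF=(1131013/1000000 − 9/100·(0.968000))/(1+9/100) = 9577/10000 ≈ 0.957700
step 3 [3y] zero: DF = P = 73/80 ≈ 0.912500
step 4 [4y] swap r/1=551/18640: DF=(1 − 551/18640·(0.968000+0.957700+0.912500))/(1+551/18640) = 4449/5000 ≈ 0.889800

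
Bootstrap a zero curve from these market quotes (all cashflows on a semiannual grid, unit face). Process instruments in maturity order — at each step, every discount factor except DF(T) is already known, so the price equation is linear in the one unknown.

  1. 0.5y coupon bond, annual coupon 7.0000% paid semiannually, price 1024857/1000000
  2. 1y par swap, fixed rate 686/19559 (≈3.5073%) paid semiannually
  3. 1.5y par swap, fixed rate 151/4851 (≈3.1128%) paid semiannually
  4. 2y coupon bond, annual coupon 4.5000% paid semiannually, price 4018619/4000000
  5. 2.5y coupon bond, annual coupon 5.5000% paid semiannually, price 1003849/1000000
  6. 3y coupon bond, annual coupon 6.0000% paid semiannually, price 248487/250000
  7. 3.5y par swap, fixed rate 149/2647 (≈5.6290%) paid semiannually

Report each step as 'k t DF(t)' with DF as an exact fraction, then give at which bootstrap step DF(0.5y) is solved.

step 1 [0.5y] bond c/2=7/200: DF=(1024857/1000000 − 7/200·(0))/(1+7/200) = 4951/5000 ≈ 0.990200
step 2 [1y] swap r/2=343/19559: DF=(1 − 343/19559·(0.990200))/(1+343/19559) = 9657/10000 ≈ 0.965700
step 3 [1.5y] swap r/2=151/9702: DF=(1 − 151/9702·(0.990200+0.965700))/(1+151/9702) = 9547/10000 ≈ 0.954700
step 4 [2y] bond c/2=9/400: DF=(4018619/4000000 − 9/400·(0.990200+0.965700+0.954700))/(1+9/400) = 1837/2000 ≈ 0.918500
step 5 [2.5y] bond c/2=11/400: DF=(1003849/1000000 − 11/400·(0.990200+0.965700+0.954700+0.918500))/(1+11/400) = 1749/2000 ≈ 0.874500
step 6 [3y] bond c/2=3/100: DF=(248487/250000 − 3/100·(0.990200+0.965700+0.954700+0.918500+0.874500))/(1+3/100) = 207/250 ≈ 0.828000
step 7 [3.5y] swap r/2=149/5294: DF=(1 − 149/5294·(0.990200+0.965700+0.954700+0.918500+0.874500+0.828000))/(1+149/5294) = 2053/2500 ≈ 0.821200

1 1/2 4951/5000
2 1 9657/10000
3 3/2 9547/10000
4 2 1837/2000
5 5/2 1749/2000
6 3 207/250
7 7/2 2053/2500
DF(0.5y) is solved at step 1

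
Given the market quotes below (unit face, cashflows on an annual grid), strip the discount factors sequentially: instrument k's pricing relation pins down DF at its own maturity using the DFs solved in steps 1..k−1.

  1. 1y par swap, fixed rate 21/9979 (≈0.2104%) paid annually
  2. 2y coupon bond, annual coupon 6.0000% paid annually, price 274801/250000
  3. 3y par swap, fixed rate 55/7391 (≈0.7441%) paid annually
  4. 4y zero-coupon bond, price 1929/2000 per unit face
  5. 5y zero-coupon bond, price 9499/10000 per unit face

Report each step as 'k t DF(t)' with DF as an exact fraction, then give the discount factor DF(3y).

1 1 9979/10000
2 2 1961/2000
3 3 489/500
4 4 1929/2000
5 5 9499/10000
DF(3y) = 489/500 ≈ 0.978000

step 1 [1y] swap r/1=21/9979: DF=(1 − 21/9979·(0))/(1+21/9979) = 9979/10000 ≈ 0.997900
step 2 [2y] bond c/1=3/50: DF=(274801/250000 − 3/50·(0.997900))/(1+3/50) = 1961/2000 ≈ 0.980500
step 3 [3y] swap r/1=55/7391: DF=(1 − 55/7391·(0.997900+0.980500))/(1+55/7391) = 489/500 ≈ 0.978000
step 4 [4y] zero: DF = P = 1929/2000 ≈ 0.964500
step 5 [5y] zero: DF = P = 9499/10000 ≈ 0.949900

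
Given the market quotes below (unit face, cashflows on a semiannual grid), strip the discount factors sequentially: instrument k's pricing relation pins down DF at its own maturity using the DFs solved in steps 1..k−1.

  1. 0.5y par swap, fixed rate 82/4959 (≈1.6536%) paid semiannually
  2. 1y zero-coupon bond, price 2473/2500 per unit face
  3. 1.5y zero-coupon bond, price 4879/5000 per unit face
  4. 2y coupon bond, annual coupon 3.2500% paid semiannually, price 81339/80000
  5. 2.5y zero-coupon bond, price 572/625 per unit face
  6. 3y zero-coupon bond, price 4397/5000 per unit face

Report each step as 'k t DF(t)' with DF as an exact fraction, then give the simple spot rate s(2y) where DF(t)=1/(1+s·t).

1 1/2 4959/5000
2 1 2473/2500
3 3/2 4879/5000
4 2 2383/2500
5 5/2 572/625
6 3 4397/5000
s(2y) = (1/(2383/2500) − 1)/(2) = 117/4766 ≈ 2.4549%

step 1 [0.5y] swap r/2=41/4959: DF=(1 − 41/4959·(0))/(1+41/4959) = 4959/5000 ≈ 0.991800
step 2 [1y] zero: DF = P = 2473/2500 ≈ 0.989200
step 3 [1.5y] zero: DF = P = 4879/5000 ≈ 0.975800
step 4 [2y] bond c/2=13/800: DF=(81339/80000 − 13/800·(0.991800+0.989200+0.975800))/(1+13/800) = 2383/2500 ≈ 0.953200
step 5 [2.5y] zero: DF = P = 572/625 ≈ 0.915200
step 6 [3y] zero: DF = P = 4397/5000 ≈ 0.879400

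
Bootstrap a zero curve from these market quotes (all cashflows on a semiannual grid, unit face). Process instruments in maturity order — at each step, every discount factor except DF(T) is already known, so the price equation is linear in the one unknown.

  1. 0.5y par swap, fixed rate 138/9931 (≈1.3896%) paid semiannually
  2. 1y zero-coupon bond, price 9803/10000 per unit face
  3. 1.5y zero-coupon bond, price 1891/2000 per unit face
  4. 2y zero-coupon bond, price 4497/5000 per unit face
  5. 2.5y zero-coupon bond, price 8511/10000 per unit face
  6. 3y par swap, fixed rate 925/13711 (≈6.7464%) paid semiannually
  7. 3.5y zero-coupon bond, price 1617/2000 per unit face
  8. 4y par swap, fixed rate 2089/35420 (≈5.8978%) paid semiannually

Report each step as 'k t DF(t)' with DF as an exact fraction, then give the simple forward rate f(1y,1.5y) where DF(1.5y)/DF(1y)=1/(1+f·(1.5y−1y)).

step 1 [0.5y] swap r/2=69/9931: DF=(1 − 69/9931·(0))/(1+69/9931) = 9931/10000 ≈ 0.993100
step 2 [1y] zero: DF = P = 9803/10000 ≈ 0.980300
step 3 [1.5y] zero: DF = P = 1891/2000 ≈ 0.945500
step 4 [2y] zero: DF = P = 4497/5000 ≈ 0.899400
step 5 [2.5y] zero: DF = P = 8511/10000 ≈ 0.851100
step 6 [3y] swap r/2=925/27422: DF=(1 − 925/27422·(0.993100+0.980300+0.945500+0.899400+0.851100))/(1+925/27422) = 163/200 ≈ 0.815000
step 7 [3.5y] zero: DF = P = 1617/2000 ≈ 0.808500
step 8 [4y] swap r/2=2089/70840: DF=(1 − 2089/70840·(0.993100+0.980300+0.945500+0.899400+0.851100+0.815000+0.808500))/(1+2089/70840) = 7911/10000 ≈ 0.791100

1 1/2 9931/10000
2 1 9803/10000
3 3/2 1891/2000
4 2 4497/5000
5 5/2 8511/10000
6 3 163/200
7 7/2 1617/2000
8 4 7911/10000
f(1y,1.5y) = ((9803/10000)/(1891/2000) − 1)/(1/2) = 696/9455 ≈ 7.3612%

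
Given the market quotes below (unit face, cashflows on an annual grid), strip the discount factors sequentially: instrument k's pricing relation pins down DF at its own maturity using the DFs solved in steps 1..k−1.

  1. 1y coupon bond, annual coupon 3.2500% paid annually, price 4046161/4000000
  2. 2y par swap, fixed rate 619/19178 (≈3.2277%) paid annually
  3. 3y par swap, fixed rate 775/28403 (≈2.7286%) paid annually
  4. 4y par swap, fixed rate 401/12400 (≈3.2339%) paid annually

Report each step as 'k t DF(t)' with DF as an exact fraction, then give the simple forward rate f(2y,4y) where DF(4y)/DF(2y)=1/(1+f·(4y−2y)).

1 1 9797/10000
2 2 9381/10000
3 3 369/400
4 4 8797/10000
f(2y,4y) = ((9381/10000)/(8797/10000) − 1)/(2) = 292/8797 ≈ 3.3193%

step 1 [1y] bond c/1=13/400: DF=(4046161/4000000 − 13/400·(0))/(1+13/400) = 9797/10000 ≈ 0.979700
step 2 [2y] swap r/1=619/19178: DF=(1 − 619/19178·(0.979700))/(1+619/19178) = 9381/10000 ≈ 0.938100
step 3 [3y] swap r/1=775/28403: DF=(1 − 775/28403·(0.979700+0.938100))/(1+775/28403) = 369/400 ≈ 0.922500
step 4 [4y] swap r/1=401/12400: DF=(1 − 401/12400·(0.979700+0.938100+0.922500))/(1+401/12400) = 8797/10000 ≈ 0.879700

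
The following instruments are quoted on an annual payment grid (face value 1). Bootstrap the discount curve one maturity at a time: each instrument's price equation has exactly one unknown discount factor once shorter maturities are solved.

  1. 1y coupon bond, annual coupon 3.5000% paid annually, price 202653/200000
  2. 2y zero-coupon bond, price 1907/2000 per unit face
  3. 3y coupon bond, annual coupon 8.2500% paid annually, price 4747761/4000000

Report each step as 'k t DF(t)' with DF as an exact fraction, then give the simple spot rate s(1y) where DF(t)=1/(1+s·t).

step 1 [1y] bond c/1=7/200: DF=(202653/200000 − 7/200·(0))/(1+7/200) = 979/1000 ≈ 0.979000
step 2 [2y] zero: DF = P = 1907/2000 ≈ 0.953500
step 3 [3y] bond c/1=33/400: DF=(4747761/4000000 − 33/400·(0.979000+0.953500))/(1+33/400) = 2373/2500 ≈ 0.949200

1 1 979/1000
2 2 1907/2000
3 3 2373/2500
s(1y) = (1/(979/1000) − 1)/(1) = 21/979 ≈ 2.1450%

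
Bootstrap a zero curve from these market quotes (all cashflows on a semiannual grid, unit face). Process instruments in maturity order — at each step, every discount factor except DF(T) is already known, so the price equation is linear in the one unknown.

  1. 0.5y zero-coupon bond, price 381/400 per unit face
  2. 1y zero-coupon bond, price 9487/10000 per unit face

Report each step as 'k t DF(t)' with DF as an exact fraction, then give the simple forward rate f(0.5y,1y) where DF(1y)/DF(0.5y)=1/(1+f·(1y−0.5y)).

1 1/2 381/400
2 1 9487/10000
f(0.5y,1y) = ((381/400)/(9487/10000) − 1)/(1/2) = 76/9487 ≈ 0.8011%

step 1 [0.5y] zero: DF = P = 381/400 ≈ 0.952500
step 2 [1y] zero: DF = P = 9487/10000 ≈ 0.948700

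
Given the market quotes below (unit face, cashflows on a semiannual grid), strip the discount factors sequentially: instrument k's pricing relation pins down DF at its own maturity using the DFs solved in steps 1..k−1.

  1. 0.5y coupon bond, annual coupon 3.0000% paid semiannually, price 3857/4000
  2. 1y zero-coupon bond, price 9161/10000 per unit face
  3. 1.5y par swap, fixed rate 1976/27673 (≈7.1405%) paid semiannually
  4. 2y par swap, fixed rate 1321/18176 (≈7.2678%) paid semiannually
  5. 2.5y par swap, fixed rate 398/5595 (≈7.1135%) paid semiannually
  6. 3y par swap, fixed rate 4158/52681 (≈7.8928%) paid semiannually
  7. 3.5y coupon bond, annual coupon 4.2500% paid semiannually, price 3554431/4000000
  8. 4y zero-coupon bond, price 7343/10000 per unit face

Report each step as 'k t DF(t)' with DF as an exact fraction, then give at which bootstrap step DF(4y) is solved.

1 1/2 19/20
2 1 9161/10000
3 3/2 2253/2500
4 2 8679/10000
5 5/2 1051/1250
6 3 7921/10000
7 7/2 1521/2000
8 4 7343/10000
DF(4y) is solved at step 8

step 1 [0.5y] bond c/2=3/200: DF=(3857/4000 − 3/200·(0))/(1+3/200) = 19/20 ≈ 0.950000
step 2 [1y] zero: DF = P = 9161/10000 ≈ 0.916100
step 3 [1.5y] swap r/2=988/27673: DF=(1 − 988/27673·(0.950000+0.916100))/(1+988/27673) = 2253/2500 ≈ 0.901200
step 4 [2y] swap r/2=1321/36352: DF=(1 − 1321/36352·(0.950000+0.916100+0.901200))/(1+1321/36352) = 8679/10000 ≈ 0.867900
step 5 [2.5y] swap r/2=199/5595: DF=(1 − 199/5595·(0.950000+0.916100+0.901200+0.867900))/(1+199/5595) = 1051/1250 ≈ 0.840800
step 6 [3y] swap r/2=2079/52681: DF=(1 − 2079/52681·(0.950000+0.916100+0.901200+0.867900+0.840800))/(1+2079/52681) = 7921/10000 ≈ 0.792100
step 7 [3.5y] bond c/2=17/800: DF=(3554431/4000000 − 17/800·(0.950000+0.916100+0.901200+0.867900+0.840800+0.792100))/(1+17/800) = 1521/2000 ≈ 0.760500
step 8 [4y] zero: DF = P = 7343/10000 ≈ 0.734300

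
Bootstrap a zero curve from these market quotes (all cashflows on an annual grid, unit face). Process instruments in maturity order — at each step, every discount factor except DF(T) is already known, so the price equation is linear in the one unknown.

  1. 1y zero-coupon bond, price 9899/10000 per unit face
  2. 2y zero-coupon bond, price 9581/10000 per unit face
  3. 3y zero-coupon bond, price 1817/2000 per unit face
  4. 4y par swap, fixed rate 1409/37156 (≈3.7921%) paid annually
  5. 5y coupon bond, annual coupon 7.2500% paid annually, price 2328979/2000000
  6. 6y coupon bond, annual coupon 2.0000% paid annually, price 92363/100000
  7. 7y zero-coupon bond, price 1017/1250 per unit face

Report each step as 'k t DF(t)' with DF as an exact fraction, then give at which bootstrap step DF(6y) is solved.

1 1 9899/10000
2 2 9581/10000
3 3 1817/2000
4 4 8591/10000
5 5 4173/5000
6 6 8163/10000
7 7 1017/1250
DF(6y) is solved at step 6

step 1 [1y] zero: DF = P = 9899/10000 ≈ 0.989900
step 2 [2y] zero: DF = P = 9581/10000 ≈ 0.958100
step 3 [3y] zero: DF = P = 1817/2000 ≈ 0.908500
step 4 [4y] swap r/1=1409/37156: DF=(1 − 1409/37156·(0.989900+0.958100+0.908500))/(1+1409/37156) = 8591/10000 ≈ 0.859100
step 5 [5y] bond c/1=29/400: DF=(2328979/2000000 − 29/400·(0.989900+0.958100+0.908500+0.859100))/(1+29/400) = 4173/5000 ≈ 0.834600
step 6 [6y] bond c/1=1/50: DF=(92363/100000 − 1/50·(0.989900+0.958100+0.908500+0.859100+0.834600))/(1+1/50) = 8163/10000 ≈ 0.816300
step 7 [7y] zero: DF = P = 1017/1250 ≈ 0.813600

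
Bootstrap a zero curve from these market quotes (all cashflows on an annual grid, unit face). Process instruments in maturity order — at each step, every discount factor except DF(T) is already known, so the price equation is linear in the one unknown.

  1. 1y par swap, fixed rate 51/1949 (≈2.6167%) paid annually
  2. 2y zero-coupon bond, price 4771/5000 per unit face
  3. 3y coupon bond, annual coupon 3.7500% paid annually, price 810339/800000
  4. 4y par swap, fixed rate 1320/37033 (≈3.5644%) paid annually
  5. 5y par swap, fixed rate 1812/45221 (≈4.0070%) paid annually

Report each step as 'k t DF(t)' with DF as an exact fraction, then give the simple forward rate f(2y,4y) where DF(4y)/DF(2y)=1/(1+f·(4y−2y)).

step 1 [1y] swap r/1=51/1949: DF=(1 − 51/1949·(0))/(1+51/1949) = 1949/2000 ≈ 0.974500
step 2 [2y] zero: DF = P = 4771/5000 ≈ 0.954200
step 3 [3y] bond c/1=3/80: DF=(810339/800000 − 3/80·(0.974500+0.954200))/(1+3/80) = 4533/5000 ≈ 0.906600
step 4 [4y] swap r/1=1320/37033: DF=(1 − 1320/37033·(0.974500+0.954200+0.906600))/(1+1320/37033) = 217/250 ≈ 0.868000
step 5 [5y] swap r/1=1812/45221: DF=(1 − 1812/45221·(0.974500+0.954200+0.906600+0.868000))/(1+1812/45221) = 2047/2500 ≈ 0.818800

1 1 1949/2000
2 2 4771/5000
3 3 4533/5000
4 4 217/250
5 5 2047/2500
f(2y,4y) = ((4771/5000)/(217/250) − 1)/(2) = 431/8680 ≈ 4.9654%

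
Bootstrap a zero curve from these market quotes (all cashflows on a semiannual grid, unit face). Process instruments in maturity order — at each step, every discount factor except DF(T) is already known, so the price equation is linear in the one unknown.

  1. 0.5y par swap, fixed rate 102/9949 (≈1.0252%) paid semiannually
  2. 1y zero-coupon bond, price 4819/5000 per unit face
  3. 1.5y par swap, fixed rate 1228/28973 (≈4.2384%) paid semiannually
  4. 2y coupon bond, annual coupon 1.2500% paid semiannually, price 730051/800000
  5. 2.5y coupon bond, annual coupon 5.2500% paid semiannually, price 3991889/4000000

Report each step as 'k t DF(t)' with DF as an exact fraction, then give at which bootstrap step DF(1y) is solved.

1 1/2 9949/10000
2 1 4819/5000
3 3/2 4693/5000
4 2 8889/10000
5 5/2 2189/2500
DF(1y) is solved at step 2

step 1 [0.5y] swap r/2=51/9949: DF=(1 − 51/9949·(0))/(1+51/9949) = 9949/10000 ≈ 0.994900
step 2 [1y] zero: DF = P = 4819/5000 ≈ 0.963800
step 3 [1.5y] swap r/2=614/28973: DF=(1 − 614/28973·(0.994900+0.963800))/(1+614/28973) = 4693/5000 ≈ 0.938600
step 4 [2y] bond c/2=1/160: DF=(730051/800000 − 1/160·(0.994900+0.963800+0.938600))/(1+1/160) = 8889/10000 ≈ 0.888900
step 5 [2.5y] bond c/2=21/800: DF=(3991889/4000000 − 21/800·(0.994900+0.963800+0.938600+0.888900))/(1+21/800) = 2189/2500 ≈ 0.875600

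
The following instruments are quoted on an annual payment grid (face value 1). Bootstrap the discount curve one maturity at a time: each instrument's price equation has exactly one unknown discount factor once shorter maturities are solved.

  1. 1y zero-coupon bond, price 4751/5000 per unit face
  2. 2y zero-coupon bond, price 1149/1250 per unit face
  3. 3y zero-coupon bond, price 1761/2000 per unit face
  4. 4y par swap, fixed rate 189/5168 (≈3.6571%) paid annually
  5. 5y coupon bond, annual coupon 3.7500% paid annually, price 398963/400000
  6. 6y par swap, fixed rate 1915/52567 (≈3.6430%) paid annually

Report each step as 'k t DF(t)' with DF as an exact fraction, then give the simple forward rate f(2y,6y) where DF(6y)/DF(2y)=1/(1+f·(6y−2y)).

1 1 4751/5000
2 2 1149/1250
3 3 1761/2000
4 4 8677/10000
5 5 4153/5000
6 6 1617/2000
f(2y,6y) = ((1149/1250)/(1617/2000) − 1)/(4) = 369/10780 ≈ 3.4230%

step 1 [1y] zero: DF = P = 4751/5000 ≈ 0.950200
step 2 [2y] zero: DF = P = 1149/1250 ≈ 0.919200
step 3 [3y] zero: DF = P = 1761/2000 ≈ 0.880500
step 4 [4y] swap r/1=189/5168: DF=(1 − 189/5168·(0.950200+0.919200+0.880500))/(1+189/5168) = 8677/10000 ≈ 0.867700
step 5 [5y] bond c/1=3/80: DF=(398963/400000 − 3/80·(0.950200+0.919200+0.880500+0.867700))/(1+3/80) = 4153/5000 ≈ 0.830600
step 6 [6y] swap r/1=1915/52567: DF=(1 − 1915/52567·(0.950200+0.919200+0.880500+0.867700+0.830600))/(1+1915/52567) = 1617/2000 ≈ 0.808500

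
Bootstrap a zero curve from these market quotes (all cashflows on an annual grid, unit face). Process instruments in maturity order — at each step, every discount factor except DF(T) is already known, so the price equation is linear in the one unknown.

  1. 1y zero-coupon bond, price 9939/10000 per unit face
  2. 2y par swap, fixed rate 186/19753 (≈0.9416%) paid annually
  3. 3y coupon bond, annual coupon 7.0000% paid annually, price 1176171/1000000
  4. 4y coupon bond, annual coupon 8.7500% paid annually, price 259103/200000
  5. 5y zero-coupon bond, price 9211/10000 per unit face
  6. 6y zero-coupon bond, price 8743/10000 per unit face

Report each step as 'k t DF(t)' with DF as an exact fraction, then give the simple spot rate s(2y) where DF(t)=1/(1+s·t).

1 1 9939/10000
2 2 4907/5000
3 3 97/100
4 4 9543/10000
5 5 9211/10000
6 6 8743/10000
s(2y) = (1/(4907/5000) − 1)/(2) = 93/9814 ≈ 0.9476%

step 1 [1y] zero: DF = P = 9939/10000 ≈ 0.993900
step 2 [2y] swap r/1=186/19753: DF=(1 − 186/19753·(0.993900))/(1+186/19753) = 4907/5000 ≈ 0.981400
step 3 [3y] bond c/1=7/100: DF=(1176171/1000000 − 7/100·(0.993900+0.981400))/(1+7/100) = 97/100 ≈ 0.970000
step 4 [4y] bond c/1=7/80: DF=(259103/200000 − 7/80·(0.993900+0.981400+0.970000))/(1+7/80) = 9543/10000 ≈ 0.954300
step 5 [5y] zero: DF = P = 9211/10000 ≈ 0.921100
step 6 [6y] zero: DF = P = 8743/10000 ≈ 0.874300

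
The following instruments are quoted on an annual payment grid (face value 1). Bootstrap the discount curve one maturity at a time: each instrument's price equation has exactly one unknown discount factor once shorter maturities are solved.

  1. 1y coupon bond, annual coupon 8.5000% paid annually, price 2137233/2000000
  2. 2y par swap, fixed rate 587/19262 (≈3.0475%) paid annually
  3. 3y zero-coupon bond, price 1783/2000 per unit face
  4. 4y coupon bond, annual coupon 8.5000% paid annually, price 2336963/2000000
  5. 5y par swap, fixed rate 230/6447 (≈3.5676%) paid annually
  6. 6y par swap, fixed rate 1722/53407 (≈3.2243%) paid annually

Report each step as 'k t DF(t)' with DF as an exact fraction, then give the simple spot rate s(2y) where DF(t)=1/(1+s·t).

1 1 9849/10000
2 2 9413/10000
3 3 1783/2000
4 4 4281/5000
5 5 839/1000
6 6 4139/5000
s(2y) = (1/(9413/10000) − 1)/(2) = 587/18826 ≈ 3.1180%

step 1 [1y] bond c/1=17/200: DF=(2137233/2000000 − 17/200·(0))/(1+17/200) = 9849/10000 ≈ 0.984900
step 2 [2y] swap r/1=587/19262: DF=(1 − 587/19262·(0.984900))/(1+587/19262) = 9413/10000 ≈ 0.941300
step 3 [3y] zero: DF = P = 1783/2000 ≈ 0.891500
step 4 [4y] bond c/1=17/200: DF=(2336963/2000000 − 17/200·(0.984900+0.941300+0.891500))/(1+17/200) = 4281/5000 ≈ 0.856200
step 5 [5y] swap r/1=230/6447: DF=(1 − 230/6447·(0.984900+0.941300+0.891500+0.856200))/(1+230/6447) = 839/1000 ≈ 0.839000
step 6 [6y] swap r/1=1722/53407: DF=(1 − 1722/53407·(0.984900+0.941300+0.891500+0.856200+0.839000))/(1+1722/53407) = 4139/5000 ≈ 0.827800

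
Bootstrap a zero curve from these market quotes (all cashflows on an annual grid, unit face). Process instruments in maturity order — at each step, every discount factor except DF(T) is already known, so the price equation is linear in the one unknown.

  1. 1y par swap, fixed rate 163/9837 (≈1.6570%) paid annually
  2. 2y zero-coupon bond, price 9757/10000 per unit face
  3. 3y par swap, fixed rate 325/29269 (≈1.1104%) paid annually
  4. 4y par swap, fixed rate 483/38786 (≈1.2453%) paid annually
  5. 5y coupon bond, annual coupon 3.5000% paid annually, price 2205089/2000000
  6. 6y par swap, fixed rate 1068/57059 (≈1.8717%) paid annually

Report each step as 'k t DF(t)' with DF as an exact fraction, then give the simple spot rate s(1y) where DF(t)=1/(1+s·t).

step 1 [1y] swap r/1=163/9837: DF=(1 − 163/9837·(0))/(1+163/9837) = 9837/10000 ≈ 0.983700
step 2 [2y] zero: DF = P = 9757/10000 ≈ 0.975700
step 3 [3y] swap r/1=325/29269: DF=(1 − 325/29269·(0.983700+0.975700))/(1+325/29269) = 387/400 ≈ 0.967500
step 4 [4y] swap r/1=483/38786: DF=(1 − 483/38786·(0.983700+0.975700+0.967500))/(1+483/38786) = 9517/10000 ≈ 0.951700
step 5 [5y] bond c/1=7/200: DF=(2205089/2000000 − 7/200·(0.983700+0.975700+0.967500+0.951700))/(1+7/200) = 9341/10000 ≈ 0.934100
step 6 [6y] swap r/1=1068/57059: DF=(1 − 1068/57059·(0.983700+0.975700+0.967500+0.951700+0.934100))/(1+1068/57059) = 2233/2500 ≈ 0.893200

1 1 9837/10000
2 2 9757/10000
3 3 387/400
4 4 9517/10000
5 5 9341/10000
6 6 2233/2500
s(1y) = (1/(9837/10000) − 1)/(1) = 163/9837 ≈ 1.6570%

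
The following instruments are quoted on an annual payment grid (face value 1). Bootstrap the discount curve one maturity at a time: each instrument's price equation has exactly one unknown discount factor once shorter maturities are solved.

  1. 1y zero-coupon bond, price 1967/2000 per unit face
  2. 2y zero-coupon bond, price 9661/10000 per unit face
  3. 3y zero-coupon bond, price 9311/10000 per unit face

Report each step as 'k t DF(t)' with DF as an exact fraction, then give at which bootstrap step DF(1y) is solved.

1 1 1967/2000
2 2 9661/10000
3 3 9311/10000
DF(1y) is solved at step 1

step 1 [1y] zero: DF = P = 1967/2000 ≈ 0.983500
step 2 [2y] zero: DF = P = 9661/10000 ≈ 0.966100
step 3 [3y] zero: DF = P = 9311/10000 ≈ 0.931100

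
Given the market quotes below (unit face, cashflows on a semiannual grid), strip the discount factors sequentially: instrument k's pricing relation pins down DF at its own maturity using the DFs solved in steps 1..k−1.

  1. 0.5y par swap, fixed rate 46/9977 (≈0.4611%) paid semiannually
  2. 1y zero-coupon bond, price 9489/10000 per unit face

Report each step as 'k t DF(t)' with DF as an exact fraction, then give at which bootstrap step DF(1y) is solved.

1 1/2 9977/10000
2 1 9489/10000
DF(1y) is solved at step 2

step 1 [0.5y] swap r/2=23/9977: DF=(1 − 23/9977·(0))/(1+23/9977) = 9977/10000 ≈ 0.997700
step 2 [1y] zero: DF = P = 9489/10000 ≈ 0.948900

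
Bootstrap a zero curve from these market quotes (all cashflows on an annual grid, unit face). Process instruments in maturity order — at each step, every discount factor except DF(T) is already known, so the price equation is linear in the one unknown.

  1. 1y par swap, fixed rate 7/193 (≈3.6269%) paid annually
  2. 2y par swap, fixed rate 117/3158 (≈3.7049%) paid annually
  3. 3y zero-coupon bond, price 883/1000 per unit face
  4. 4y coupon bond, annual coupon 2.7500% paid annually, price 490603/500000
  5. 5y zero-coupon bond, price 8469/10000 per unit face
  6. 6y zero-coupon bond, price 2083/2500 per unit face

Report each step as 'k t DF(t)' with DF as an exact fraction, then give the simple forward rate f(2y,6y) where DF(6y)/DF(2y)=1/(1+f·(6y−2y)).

1 1 193/200
2 2 4649/5000
3 3 883/1000
4 4 4403/5000
5 5 8469/10000
6 6 2083/2500
f(2y,6y) = ((4649/5000)/(2083/2500) − 1)/(4) = 483/16664 ≈ 2.8985%

step 1 [1y] swap r/1=7/193: DF=(1 − 7/193·(0))/(1+7/193) = 193/200 ≈ 0.965000
step 2 [2y] swap r/1=117/3158: DF=(1 − 117/3158·(0.965000))/(1+117/3158) = 4649/5000 ≈ 0.929800
step 3 [3y] zero: DF = P = 883/1000 ≈ 0.883000
step 4 [4y] bond c/1=11/400: DF=(490603/500000 − 11/400·(0.965000+0.929800+0.883000))/(1+11/400) = 4403/5000 ≈ 0.880600
step 5 [5y] zero: DF = P = 8469/10000 ≈ 0.846900
step 6 [6y] zero: DF = P = 2083/2500 ≈ 0.833200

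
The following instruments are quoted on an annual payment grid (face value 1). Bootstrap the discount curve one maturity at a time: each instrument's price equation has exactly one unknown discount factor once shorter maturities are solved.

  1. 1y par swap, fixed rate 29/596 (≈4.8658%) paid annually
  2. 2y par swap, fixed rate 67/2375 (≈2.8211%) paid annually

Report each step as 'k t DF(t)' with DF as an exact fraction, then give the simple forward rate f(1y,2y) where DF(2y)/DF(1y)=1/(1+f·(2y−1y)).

step 1 [1y] swap r/1=29/596: DF=(1 − 29/596·(0))/(1+29/596) = 596/625 ≈ 0.953600
step 2 [2y] swap r/1=67/2375: DF=(1 − 67/2375·(0.953600))/(1+67/2375) = 1183/1250 ≈ 0.946400

1 1 596/625
2 2 1183/1250
f(1y,2y) = ((596/625)/(1183/1250) − 1)/(1) = 9/1183 ≈ 0.7608%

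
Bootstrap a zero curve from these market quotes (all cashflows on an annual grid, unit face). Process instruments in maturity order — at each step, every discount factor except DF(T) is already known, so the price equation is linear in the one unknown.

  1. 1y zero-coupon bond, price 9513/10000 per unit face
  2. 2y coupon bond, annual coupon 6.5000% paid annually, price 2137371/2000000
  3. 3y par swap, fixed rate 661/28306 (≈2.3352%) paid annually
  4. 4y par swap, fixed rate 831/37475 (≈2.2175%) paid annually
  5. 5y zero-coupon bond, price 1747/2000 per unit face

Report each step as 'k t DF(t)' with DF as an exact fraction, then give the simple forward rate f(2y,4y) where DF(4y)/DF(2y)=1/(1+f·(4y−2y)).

1 1 9513/10000
2 2 4727/5000
3 3 9339/10000
4 4 9169/10000
5 5 1747/2000
f(2y,4y) = ((4727/5000)/(9169/10000) − 1)/(2) = 285/18338 ≈ 1.5541%

step 1 [1y] zero: DF = P = 9513/10000 ≈ 0.951300
step 2 [2y] bond c/1=13/200: DF=(2137371/2000000 − 13/200·(0.951300))/(1+13/200) = 4727/5000 ≈ 0.945400
step 3 [3y] swap r/1=661/28306: DF=(1 − 661/28306·(0.951300+0.945400))/(1+661/28306) = 9339/10000 ≈ 0.933900
step 4 [4y] swap r/1=831/37475: DF=(1 − 831/37475·(0.951300+0.945400+0.933900))/(1+831/37475) = 9169/10000 ≈ 0.916900
step 5 [5y] zero: DF = P = 1747/2000 ≈ 0.873500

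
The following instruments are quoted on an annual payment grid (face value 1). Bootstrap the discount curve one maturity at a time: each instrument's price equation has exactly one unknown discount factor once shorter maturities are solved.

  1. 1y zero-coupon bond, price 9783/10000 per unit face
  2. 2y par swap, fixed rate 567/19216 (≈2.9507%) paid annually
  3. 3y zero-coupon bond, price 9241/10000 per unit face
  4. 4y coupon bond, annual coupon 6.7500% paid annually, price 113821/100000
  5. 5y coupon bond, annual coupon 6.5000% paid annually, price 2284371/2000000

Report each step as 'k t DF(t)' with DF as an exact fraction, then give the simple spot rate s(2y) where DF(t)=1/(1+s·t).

step 1 [1y] zero: DF = P = 9783/10000 ≈ 0.978300
step 2 [2y] swap r/1=567/19216: DF=(1 − 567/19216·(0.978300))/(1+567/19216) = 9433/10000 ≈ 0.943300
step 3 [3y] zero: DF = P = 9241/10000 ≈ 0.924100
step 4 [4y] bond c/1=27/400: DF=(113821/100000 − 27/400·(0.978300+0.943300+0.924100))/(1+27/400) = 8863/10000 ≈ 0.886300
step 5 [5y] bond c/1=13/200: DF=(2284371/2000000 − 13/200·(0.978300+0.943300+0.924100+0.886300))/(1+13/200) = 8447/10000 ≈ 0.844700

1 1 9783/10000
2 2 9433/10000
3 3 9241/10000
4 4 8863/10000
5 5 8447/10000
s(2y) = (1/(9433/10000) − 1)/(2) = 567/18866 ≈ 3.0054%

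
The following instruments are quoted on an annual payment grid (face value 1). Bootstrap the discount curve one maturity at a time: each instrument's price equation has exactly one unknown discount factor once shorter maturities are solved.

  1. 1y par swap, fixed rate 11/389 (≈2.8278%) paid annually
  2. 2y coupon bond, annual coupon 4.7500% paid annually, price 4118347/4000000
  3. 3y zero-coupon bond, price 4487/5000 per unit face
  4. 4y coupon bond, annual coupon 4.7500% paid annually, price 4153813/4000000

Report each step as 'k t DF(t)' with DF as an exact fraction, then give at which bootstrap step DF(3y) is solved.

step 1 [1y] swap r/1=11/389: DF=(1 − 11/389·(0))/(1+11/389) = 389/400 ≈ 0.972500
step 2 [2y] bond c/1=19/400: DF=(4118347/4000000 − 19/400·(0.972500))/(1+19/400) = 2347/2500 ≈ 0.938800
step 3 [3y] zero: DF = P = 4487/5000 ≈ 0.897400
step 4 [4y] bond c/1=19/400: DF=(4153813/4000000 − 19/400·(0.972500+0.938800+0.897400))/(1+19/400) = 108/125 ≈ 0.864000

1 1 389/400
2 2 2347/2500
3 3 4487/5000
4 4 108/125
DF(3y) is solved at step 3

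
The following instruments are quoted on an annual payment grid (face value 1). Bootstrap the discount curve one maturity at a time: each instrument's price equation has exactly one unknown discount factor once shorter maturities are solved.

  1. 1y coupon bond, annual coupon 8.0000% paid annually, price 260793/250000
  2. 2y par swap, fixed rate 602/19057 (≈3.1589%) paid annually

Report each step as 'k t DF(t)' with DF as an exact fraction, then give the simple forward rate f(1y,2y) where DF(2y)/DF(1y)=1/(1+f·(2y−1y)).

step 1 [1y] bond c/1=2/25: DF=(260793/250000 − 2/25·(0))/(1+2/25) = 9659/10000 ≈ 0.965900
step 2 [2y] swap r/1=602/19057: DF=(1 − 602/19057·(0.965900))/(1+602/19057) = 4699/5000 ≈ 0.939800

1 1 9659/10000
2 2 4699/5000
f(1y,2y) = ((9659/10000)/(4699/5000) − 1)/(1) = 261/9398 ≈ 2.7772%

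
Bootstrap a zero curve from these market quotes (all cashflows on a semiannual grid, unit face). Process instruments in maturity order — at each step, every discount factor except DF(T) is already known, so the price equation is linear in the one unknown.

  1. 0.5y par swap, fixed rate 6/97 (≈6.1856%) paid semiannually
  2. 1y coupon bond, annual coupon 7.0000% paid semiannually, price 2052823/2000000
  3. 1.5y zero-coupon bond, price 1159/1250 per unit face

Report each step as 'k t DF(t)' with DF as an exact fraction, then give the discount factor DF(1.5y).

1 1/2 97/100
2 1 9589/10000
3 3/2 1159/1250
DF(1.5y) = 1159/1250 ≈ 0.927200

step 1 [0.5y] swap r/2=3/97: DF=(1 − 3/97·(0))/(1+3/97) = 97/100 ≈ 0.970000
step 2 [1y] bond c/2=7/200: DF=(2052823/2000000 − 7/200·(0.970000))/(1+7/200) = 9589/10000 ≈ 0.958900
step 3 [1.5y] zero: DF = P = 1159/1250 ≈ 0.927200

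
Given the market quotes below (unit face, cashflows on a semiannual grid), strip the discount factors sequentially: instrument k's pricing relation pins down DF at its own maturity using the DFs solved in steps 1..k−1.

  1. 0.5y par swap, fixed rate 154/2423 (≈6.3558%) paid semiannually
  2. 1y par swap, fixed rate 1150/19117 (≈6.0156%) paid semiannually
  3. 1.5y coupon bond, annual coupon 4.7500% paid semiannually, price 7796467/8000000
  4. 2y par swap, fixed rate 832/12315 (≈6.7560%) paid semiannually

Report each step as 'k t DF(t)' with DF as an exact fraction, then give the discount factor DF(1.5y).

step 1 [0.5y] swap r/2=77/2423: DF=(1 − 77/2423·(0))/(1+77/2423) = 2423/2500 ≈ 0.969200
step 2 [1y] swap r/2=575/19117: DF=(1 − 575/19117·(0.969200))/(1+575/19117) = 377/400 ≈ 0.942500
step 3 [1.5y] bond c/2=19/800: DF=(7796467/8000000 − 19/800·(0.969200+0.942500))/(1+19/800) = 2269/2500 ≈ 0.907600
step 4 [2y] swap r/2=416/12315: DF=(1 − 416/12315·(0.969200+0.942500+0.907600))/(1+416/12315) = 547/625 ≈ 0.875200

1 1/2 2423/2500
2 1 377/400
3 3/2 2269/2500
4 2 547/625
DF(1.5y) = 2269/2500 ≈ 0.907600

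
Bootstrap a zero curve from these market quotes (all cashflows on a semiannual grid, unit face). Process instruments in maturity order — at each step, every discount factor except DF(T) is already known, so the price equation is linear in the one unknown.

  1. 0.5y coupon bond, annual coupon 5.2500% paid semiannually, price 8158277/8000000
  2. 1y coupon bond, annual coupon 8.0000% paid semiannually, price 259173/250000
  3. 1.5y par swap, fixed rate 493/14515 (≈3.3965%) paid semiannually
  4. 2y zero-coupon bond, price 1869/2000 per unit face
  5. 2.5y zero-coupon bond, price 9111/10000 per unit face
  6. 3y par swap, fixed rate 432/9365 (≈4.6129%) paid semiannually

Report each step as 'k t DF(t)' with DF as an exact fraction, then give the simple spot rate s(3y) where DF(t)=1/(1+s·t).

step 1 [0.5y] bond c/2=21/800: DF=(8158277/8000000 − 21/800·(0))/(1+21/800) = 9937/10000 ≈ 0.993700
step 2 [1y] bond c/2=1/25: DF=(259173/250000 − 1/25·(0.993700))/(1+1/25) = 4793/5000 ≈ 0.958600
step 3 [1.5y] swap r/2=493/29030: DF=(1 − 493/29030·(0.993700+0.958600))/(1+493/29030) = 9507/10000 ≈ 0.950700
step 4 [2y] zero: DF = P = 1869/2000 ≈ 0.934500
step 5 [2.5y] zero: DF = P = 9111/10000 ≈ 0.911100
step 6 [3y] swap r/2=216/9365: DF=(1 − 216/9365·(0.993700+0.958600+0.950700+0.934500+0.911100))/(1+216/9365) = 544/625 ≈ 0.870400

1 1/2 9937/10000
2 1 4793/5000
3 3/2 9507/10000
4 2 1869/2000
5 5/2 9111/10000
6 3 544/625
s(3y) = (1/(544/625) − 1)/(3) = 27/544 ≈ 4.9632%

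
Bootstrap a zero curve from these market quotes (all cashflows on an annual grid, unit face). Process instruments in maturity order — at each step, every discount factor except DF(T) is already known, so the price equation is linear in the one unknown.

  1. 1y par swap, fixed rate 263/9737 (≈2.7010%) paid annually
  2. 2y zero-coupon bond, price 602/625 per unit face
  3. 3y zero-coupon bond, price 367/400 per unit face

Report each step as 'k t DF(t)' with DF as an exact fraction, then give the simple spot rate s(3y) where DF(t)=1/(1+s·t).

step 1 [1y] swap r/1=263/9737: DF=(1 − 263/9737·(0))/(1+263/9737) = 9737/10000 ≈ 0.973700
step 2 [2y] zero: DF = P = 602/625 ≈ 0.963200
step 3 [3y] zero: DF = P = 367/400 ≈ 0.917500

1 1 9737/10000
2 2 602/625
3 3 367/400
s(3y) = (1/(367/400) − 1)/(3) = 11/367 ≈ 2.9973%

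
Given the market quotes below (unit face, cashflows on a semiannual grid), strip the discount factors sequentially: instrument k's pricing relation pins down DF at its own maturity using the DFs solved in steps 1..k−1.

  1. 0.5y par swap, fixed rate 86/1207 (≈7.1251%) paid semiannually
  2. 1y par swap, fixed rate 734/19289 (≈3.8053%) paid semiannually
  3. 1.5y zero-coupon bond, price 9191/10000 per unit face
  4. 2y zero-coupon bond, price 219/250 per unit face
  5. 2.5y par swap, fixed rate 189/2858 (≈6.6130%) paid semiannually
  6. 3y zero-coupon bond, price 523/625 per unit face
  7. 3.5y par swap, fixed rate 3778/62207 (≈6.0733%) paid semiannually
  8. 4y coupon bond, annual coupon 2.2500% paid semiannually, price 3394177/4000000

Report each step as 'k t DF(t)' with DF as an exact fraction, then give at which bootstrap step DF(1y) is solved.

1 1/2 1207/1250
2 1 9633/10000
3 3/2 9191/10000
4 2 219/250
5 5/2 1061/1250
6 3 523/625
7 7/2 8111/10000
8 4 7699/10000
DF(1y) is solved at step 2

step 1 [0.5y] swap r/2=43/1207: DF=(1 − 43/1207·(0))/(1+43/1207) = 1207/1250 ≈ 0.965600
step 2 [1y] swap r/2=367/19289: DF=(1 − 367/19289·(0.965600))/(1+367/19289) = 9633/10000 ≈ 0.963300
step 3 [1.5y] zero: DF = P = 9191/10000 ≈ 0.919100
step 4 [2y] zero: DF = P = 219/250 ≈ 0.876000
step 5 [2.5y] swap r/2=189/5716: DF=(1 − 189/5716·(0.965600+0.963300+0.919100+0.876000))/(1+189/5716) = 1061/1250 ≈ 0.848800
step 6 [3y] zero: DF = P = 523/625 ≈ 0.836800
step 7 [3.5y] swap r/2=1889/62207: DF=(1 − 1889/62207·(0.965600+0.963300+0.919100+0.876000+0.848800+0.836800))/(1+1889/62207) = 8111/10000 ≈ 0.811100
step 8 [4y] bond c/2=9/800: DF=(3394177/4000000 − 9/800·(0.965600+0.963300+0.919100+0.876000+0.848800+0.836800+0.811100))/(1+9/800) = 7699/10000 ≈ 0.769900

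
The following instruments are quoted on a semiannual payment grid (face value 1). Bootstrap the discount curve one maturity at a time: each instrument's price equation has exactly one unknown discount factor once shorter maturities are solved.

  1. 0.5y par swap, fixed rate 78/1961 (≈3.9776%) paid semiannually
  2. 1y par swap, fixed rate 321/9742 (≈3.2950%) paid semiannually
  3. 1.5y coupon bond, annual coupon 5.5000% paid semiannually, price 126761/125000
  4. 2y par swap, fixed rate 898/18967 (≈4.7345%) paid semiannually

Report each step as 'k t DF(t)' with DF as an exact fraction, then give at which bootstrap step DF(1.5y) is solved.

step 1 [0.5y] swap r/2=39/1961: DF=(1 − 39/1961·(0))/(1+39/1961) = 1961/2000 ≈ 0.980500
step 2 [1y] swap r/2=321/19484: DF=(1 − 321/19484·(0.980500))/(1+321/19484) = 9679/10000 ≈ 0.967900
step 3 [1.5y] bond c/2=11/400: DF=(126761/125000 − 11/400·(0.980500+0.967900))/(1+11/400) = 2337/2500 ≈ 0.934800
step 4 [2y] swap r/2=449/18967: DF=(1 − 449/18967·(0.980500+0.967900+0.934800))/(1+449/18967) = 4551/5000 ≈ 0.910200

1 1/2 1961/2000
2 1 9679/10000
3 3/2 2337/2500
4 2 4551/5000
DF(1.5y) is solved at step 3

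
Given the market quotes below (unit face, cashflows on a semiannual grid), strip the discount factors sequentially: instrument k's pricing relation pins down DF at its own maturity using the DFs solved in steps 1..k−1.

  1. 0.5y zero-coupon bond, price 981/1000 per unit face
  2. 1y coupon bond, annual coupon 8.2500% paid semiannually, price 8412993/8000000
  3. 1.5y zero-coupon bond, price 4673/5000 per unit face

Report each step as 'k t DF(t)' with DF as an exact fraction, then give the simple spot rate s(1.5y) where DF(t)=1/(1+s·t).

step 1 [0.5y] zero: DF = P = 981/1000 ≈ 0.981000
step 2 [1y] bond c/2=33/800: DF=(8412993/8000000 − 33/800·(0.981000))/(1+33/800) = 9711/10000 ≈ 0.971100
step 3 [1.5y] zero: DF = P = 4673/5000 ≈ 0.934600

1 1/2 981/1000
2 1 9711/10000
3 3/2 4673/5000
s(1.5y) = (1/(4673/5000) − 1)/(3/2) = 218/4673 ≈ 4.6651%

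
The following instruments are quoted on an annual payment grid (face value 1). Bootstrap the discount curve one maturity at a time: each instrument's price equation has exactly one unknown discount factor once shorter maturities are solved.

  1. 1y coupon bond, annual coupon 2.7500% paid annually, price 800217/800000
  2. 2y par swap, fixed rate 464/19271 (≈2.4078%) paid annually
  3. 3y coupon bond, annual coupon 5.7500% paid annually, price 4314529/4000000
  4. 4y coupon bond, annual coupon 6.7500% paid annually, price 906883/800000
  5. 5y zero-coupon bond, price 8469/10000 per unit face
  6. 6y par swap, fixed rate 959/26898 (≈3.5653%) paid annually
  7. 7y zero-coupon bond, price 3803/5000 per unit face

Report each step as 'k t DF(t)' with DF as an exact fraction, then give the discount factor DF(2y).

1 1 1947/2000
2 2 596/625
3 3 572/625
4 4 4411/5000
5 5 8469/10000
6 6 4041/5000
7 7 3803/5000
DF(2y) = 596/625 ≈ 0.953600

step 1 [1y] bond c/1=11/400: DF=(800217/800000 − 11/400·(0))/(1+11/400) = 1947/2000 ≈ 0.973500
step 2 [2y] swap r/1=464/19271: DF=(1 − 464/19271·(0.973500))/(1+464/19271) = 596/625 ≈ 0.953600
step 3 [3y] bond c/1=23/400: DF=(4314529/4000000 − 23/400·(0.973500+0.953600))/(1+23/400) = 572/625 ≈ 0.915200
step 4 [4y] bond c/1=27/400: DF=(906883/800000 − 27/400·(0.973500+0.953600+0.915200))/(1+27/400) = 4411/5000 ≈ 0.882200
step 5 [5y] zero: DF = P = 8469/10000 ≈ 0.846900
step 6 [6y] swap r/1=959/26898: DF=(1 − 959/26898·(0.973500+0.953600+0.915200+0.882200+0.846900))/(1+959/26898) = 4041/5000 ≈ 0.808200
step 7 [7y] zero: DF = P = 3803/5000 ≈ 0.760600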